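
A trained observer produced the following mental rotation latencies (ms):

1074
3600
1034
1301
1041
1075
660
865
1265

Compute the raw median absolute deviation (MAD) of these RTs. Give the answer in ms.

Sorted: 660, 865, 1034, 1041, 1074, 1075, 1265, 1301, 3600 → median = 1074
|x − 1074|: 0, 2526, 40, 227, 33, 1, 414, 209, 191
Sorted deviations: 0, 1, 33, 40, 191, 209, 227, 414, 2526 → MAD = 191

191 ms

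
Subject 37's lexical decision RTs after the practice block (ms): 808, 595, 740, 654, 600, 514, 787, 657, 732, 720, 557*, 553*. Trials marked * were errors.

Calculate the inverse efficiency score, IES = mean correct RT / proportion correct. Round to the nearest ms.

Correct trials (n=10): 808, 595, 740, 654, 600, 514, 787, 657, 732, 720
Mean correct RT = 6807/10 = 680.7000 ms
Proportion correct = 10/12
IES = 680.7000 / (10/12) = 816.840 ms

817 ms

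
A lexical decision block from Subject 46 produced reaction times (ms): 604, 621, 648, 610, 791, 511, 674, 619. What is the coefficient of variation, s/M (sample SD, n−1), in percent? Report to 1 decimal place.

n = 8, Σ = 5078, M = 634.7500
Σ(x−M)² = 43439.500; s = √(43439.500/7) = 78.7759
CV = 78.7759 / 634.7500 = 0.12411 = 12.411%

12.4%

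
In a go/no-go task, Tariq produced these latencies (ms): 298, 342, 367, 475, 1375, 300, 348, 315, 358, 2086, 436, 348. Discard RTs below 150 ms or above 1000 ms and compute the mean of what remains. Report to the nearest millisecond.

359 ms

Excluded: 1375, 2086
Retained (n=10): Σ = 3587
Mean = 3587/10 = 358.7000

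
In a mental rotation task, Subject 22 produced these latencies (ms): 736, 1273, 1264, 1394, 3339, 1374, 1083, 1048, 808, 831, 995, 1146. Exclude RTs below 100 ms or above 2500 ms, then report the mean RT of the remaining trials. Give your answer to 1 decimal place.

Excluded: 3339
Retained (n=11): Σ = 11952
Mean = 11952/11 = 1086.5455

1086.5 ms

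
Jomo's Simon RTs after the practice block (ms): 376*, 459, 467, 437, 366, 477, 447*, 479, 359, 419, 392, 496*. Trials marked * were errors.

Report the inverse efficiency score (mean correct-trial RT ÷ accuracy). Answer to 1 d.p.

571.1 ms

Correct trials (n=9): 459, 467, 437, 366, 477, 479, 359, 419, 392
Mean correct RT = 3855/9 = 428.3333 ms
Proportion correct = 9/12
IES = 428.3333 / (9/12) = 571.111 ms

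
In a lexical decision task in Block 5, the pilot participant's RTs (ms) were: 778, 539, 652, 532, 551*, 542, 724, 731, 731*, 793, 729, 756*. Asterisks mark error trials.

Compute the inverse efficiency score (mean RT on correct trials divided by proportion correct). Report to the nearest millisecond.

892 ms

Correct trials (n=9): 778, 539, 652, 532, 542, 724, 731, 793, 729
Mean correct RT = 6020/9 = 668.8889 ms
Proportion correct = 9/12
IES = 668.8889 / (9/12) = 891.852 ms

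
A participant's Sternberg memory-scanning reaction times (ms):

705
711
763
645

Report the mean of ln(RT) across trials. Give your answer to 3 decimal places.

6.558

ln(RT): 6.5582, 6.5667, 6.6373, 6.4693
Σ ln(RT) = 26.2314
Mean = 26.2314/4 = 6.55784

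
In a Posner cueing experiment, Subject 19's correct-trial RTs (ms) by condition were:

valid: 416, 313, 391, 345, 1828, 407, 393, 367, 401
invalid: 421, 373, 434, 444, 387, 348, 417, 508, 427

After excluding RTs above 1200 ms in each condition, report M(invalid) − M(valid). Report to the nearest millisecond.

valid: exclude 1828
M(valid) = 3033/8 = 379.125
M(invalid) = 3759/9 = 417.667
Difference = 417.667 − 379.125 = 38.542 ms

39 ms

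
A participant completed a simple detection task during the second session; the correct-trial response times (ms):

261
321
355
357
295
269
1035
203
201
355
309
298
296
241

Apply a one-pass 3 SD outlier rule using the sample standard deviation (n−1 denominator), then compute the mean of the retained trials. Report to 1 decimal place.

289.3 ms

n = 14, ΣRT = 4796, M = 342.571
Σ(x−M)² = 549891.43; s = √(549891.43/13) = 205.668
Cutoffs: 342.571 ± 3·205.668 → [-274.4, 959.6]
Outside: 1035 → excluded.
Retained (n=13): Σ = 3761, mean = 3761/13 = 289.308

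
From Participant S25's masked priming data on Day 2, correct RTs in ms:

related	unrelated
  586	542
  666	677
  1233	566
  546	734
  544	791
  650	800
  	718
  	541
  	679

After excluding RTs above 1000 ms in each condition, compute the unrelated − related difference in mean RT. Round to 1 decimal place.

related: exclude 1233
M(related) = 2992/5 = 598.400
M(unrelated) = 6048/9 = 672.000
Difference = 672.000 − 598.400 = 73.600 ms

73.6 ms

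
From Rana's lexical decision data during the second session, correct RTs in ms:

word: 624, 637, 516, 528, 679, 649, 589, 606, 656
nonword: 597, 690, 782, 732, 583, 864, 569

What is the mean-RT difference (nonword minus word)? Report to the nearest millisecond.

M(word) = 5484/9 = 609.333
M(nonword) = 4817/7 = 688.143
Difference = 688.143 − 609.333 = 78.810 ms

79 ms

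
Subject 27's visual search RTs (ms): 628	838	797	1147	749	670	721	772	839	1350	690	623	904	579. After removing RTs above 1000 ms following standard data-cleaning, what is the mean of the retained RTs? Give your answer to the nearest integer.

Excluded: 1147, 1350
Retained (n=12): Σ = 8810
Mean = 8810/12 = 734.1667

734 ms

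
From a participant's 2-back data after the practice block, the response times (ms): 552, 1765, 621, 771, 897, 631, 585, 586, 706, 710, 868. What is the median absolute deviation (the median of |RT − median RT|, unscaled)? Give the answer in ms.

Sorted: 552, 585, 586, 621, 631, 706, 710, 771, 868, 897, 1765 → median = 706
|x − 706|: 154, 1059, 85, 65, 191, 75, 121, 120, 0, 4, 162
Sorted deviations: 0, 4, 65, 75, 85, 120, 121, 154, 162, 191, 1059 → MAD = 120

120 ms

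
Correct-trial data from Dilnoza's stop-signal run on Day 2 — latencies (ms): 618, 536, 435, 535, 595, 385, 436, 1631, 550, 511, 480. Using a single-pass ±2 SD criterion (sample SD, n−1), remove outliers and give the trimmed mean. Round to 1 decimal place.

n = 11, ΣRT = 6712, M = 610.182
Σ(x−M)² = 1195657.64; s = √(1195657.64/10) = 345.783
Cutoffs: 610.182 ± 2·345.783 → [-81.4, 1301.7]
Outside: 1631 → excluded.
Retained (n=10): Σ = 5081, mean = 5081/10 = 508.100

508.1 ms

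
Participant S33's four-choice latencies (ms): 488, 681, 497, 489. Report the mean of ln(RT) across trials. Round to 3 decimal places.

ln(RT): 6.1903, 6.5236, 6.2086, 6.1924
Σ ln(RT) = 25.1148
Mean = 25.1148/4 = 6.27871

6.279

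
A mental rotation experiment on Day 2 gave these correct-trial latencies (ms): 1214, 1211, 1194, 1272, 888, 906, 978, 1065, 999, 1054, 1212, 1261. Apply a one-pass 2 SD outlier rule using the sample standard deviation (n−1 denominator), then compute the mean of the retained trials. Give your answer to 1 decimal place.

1104.5 ms

n = 12, ΣRT = 13254, M = 1104.500
Σ(x−M)² = 212965.00; s = √(212965.00/11) = 139.142
Cutoffs: 1104.500 ± 2·139.142 → [826.2, 1382.8]
No RTs fall outside the cutoffs; all 12 retained. Mean = 13254/12 = 1104.500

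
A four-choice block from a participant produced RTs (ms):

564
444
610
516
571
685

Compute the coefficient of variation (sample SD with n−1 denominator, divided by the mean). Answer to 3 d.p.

n = 6, Σ = 3390, M = 565.0000
Σ(x−M)² = 33504.000; s = √(33504.000/5) = 81.8584
CV = 81.8584 / 565.0000 = 0.14488

0.145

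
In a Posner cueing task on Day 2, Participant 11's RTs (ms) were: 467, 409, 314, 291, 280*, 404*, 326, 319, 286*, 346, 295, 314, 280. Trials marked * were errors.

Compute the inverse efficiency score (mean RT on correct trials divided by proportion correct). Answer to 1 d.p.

436.9 ms

Correct trials (n=10): 467, 409, 314, 291, 326, 319, 346, 295, 314, 280
Mean correct RT = 3361/10 = 336.1000 ms
Proportion correct = 10/13
IES = 336.1000 / (10/13) = 436.930 ms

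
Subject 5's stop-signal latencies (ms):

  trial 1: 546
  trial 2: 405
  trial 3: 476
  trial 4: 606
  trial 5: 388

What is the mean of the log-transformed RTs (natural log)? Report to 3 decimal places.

ln(RT): 6.3026, 6.0039, 6.1654, 6.4069, 5.9610
Σ ln(RT) = 30.8398
Mean = 30.8398/5 = 6.16796

6.168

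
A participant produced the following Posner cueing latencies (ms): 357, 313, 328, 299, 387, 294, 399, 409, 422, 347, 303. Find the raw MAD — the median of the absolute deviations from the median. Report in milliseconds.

Sorted: 294, 299, 303, 313, 328, 347, 357, 387, 399, 409, 422 → median = 347
|x − 347|: 10, 34, 19, 48, 40, 53, 52, 62, 75, 0, 44
Sorted deviations: 0, 10, 19, 34, 40, 44, 48, 52, 53, 62, 75 → MAD = 44

44 ms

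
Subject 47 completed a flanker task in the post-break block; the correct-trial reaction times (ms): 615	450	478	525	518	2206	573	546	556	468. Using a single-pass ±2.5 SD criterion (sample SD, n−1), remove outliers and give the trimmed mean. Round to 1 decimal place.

n = 10, ΣRT = 6935, M = 693.500
Σ(x−M)² = 2564776.50; s = √(2564776.50/9) = 533.831
Cutoffs: 693.500 ± 2.5·533.831 → [-641.1, 2028.1]
Outside: 2206 → excluded.
Retained (n=9): Σ = 4729, mean = 4729/9 = 525.444

525.4 ms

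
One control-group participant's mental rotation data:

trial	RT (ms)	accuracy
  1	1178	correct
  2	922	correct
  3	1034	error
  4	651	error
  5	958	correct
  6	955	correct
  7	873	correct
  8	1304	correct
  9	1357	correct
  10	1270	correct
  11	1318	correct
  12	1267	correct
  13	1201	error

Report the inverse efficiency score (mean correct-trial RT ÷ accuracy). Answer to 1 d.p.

1482.3 ms

Correct trials (n=10): 1178, 922, 958, 955, 873, 1304, 1357, 1270, 1318, 1267
Mean correct RT = 11402/10 = 1140.2000 ms
Proportion correct = 10/13
IES = 1140.2000 / (10/13) = 1482.260 ms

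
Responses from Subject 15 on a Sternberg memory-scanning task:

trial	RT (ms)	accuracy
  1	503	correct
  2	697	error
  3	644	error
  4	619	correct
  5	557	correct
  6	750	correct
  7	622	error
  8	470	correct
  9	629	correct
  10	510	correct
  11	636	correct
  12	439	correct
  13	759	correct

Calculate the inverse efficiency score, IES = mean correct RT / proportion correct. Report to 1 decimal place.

763.4 ms

Correct trials (n=10): 503, 619, 557, 750, 470, 629, 510, 636, 439, 759
Mean correct RT = 5872/10 = 587.2000 ms
Proportion correct = 10/13
IES = 587.2000 / (10/13) = 763.360 ms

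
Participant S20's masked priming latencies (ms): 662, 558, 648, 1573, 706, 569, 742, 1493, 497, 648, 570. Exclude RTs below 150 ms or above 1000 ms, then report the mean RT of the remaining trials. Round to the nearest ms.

Excluded: 1493, 1573
Retained (n=9): Σ = 5600
Mean = 5600/9 = 622.2222

622 ms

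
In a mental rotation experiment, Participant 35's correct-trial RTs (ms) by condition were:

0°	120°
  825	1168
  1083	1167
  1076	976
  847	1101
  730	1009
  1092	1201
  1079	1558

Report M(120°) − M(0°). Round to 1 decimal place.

M(0°) = 6732/7 = 961.714
M(120°) = 8180/7 = 1168.571
Difference = 1168.571 − 961.714 = 206.857 ms

206.9 ms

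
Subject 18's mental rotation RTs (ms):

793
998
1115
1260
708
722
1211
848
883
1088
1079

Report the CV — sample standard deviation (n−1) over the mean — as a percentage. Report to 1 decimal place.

19.9%

n = 11, Σ = 10705, M = 973.1818
Σ(x−M)² = 373613.636; s = √(373613.636/10) = 193.2909
CV = 193.2909 / 973.1818 = 0.19862 = 19.862%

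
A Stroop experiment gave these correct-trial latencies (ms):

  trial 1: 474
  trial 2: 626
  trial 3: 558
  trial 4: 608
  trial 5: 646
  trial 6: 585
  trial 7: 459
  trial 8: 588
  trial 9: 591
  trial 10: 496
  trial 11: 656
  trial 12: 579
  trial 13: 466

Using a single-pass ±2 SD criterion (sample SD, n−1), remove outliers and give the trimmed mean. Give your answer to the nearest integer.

564 ms

n = 13, ΣRT = 7332, M = 564.000
Σ(x−M)² = 56328.00; s = √(56328.00/12) = 68.513
Cutoffs: 564.000 ± 2·68.513 → [427.0, 701.0]
No RTs fall outside the cutoffs; all 13 retained. Mean = 7332/13 = 564.000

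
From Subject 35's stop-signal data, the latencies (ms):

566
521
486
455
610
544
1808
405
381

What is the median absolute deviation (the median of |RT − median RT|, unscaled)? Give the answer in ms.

66 ms

Sorted: 381, 405, 455, 486, 521, 544, 566, 610, 1808 → median = 521
|x − 521|: 45, 0, 35, 66, 89, 23, 1287, 116, 140
Sorted deviations: 0, 23, 35, 45, 66, 89, 116, 140, 1287 → MAD = 66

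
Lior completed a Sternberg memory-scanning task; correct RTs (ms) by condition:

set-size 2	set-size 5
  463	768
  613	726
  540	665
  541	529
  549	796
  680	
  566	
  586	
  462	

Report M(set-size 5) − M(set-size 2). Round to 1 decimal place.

M(set-size 2) = 5000/9 = 555.556
M(set-size 5) = 3484/5 = 696.800
Difference = 696.800 − 555.556 = 141.244 ms

141.2 ms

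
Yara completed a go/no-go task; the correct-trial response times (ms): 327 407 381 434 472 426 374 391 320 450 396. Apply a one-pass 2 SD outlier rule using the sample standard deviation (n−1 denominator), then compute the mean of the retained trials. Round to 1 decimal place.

398.0 ms

n = 11, ΣRT = 4378, M = 398.000
Σ(x−M)² = 22384.00; s = √(22384.00/10) = 47.312
Cutoffs: 398.000 ± 2·47.312 → [303.4, 492.6]
No RTs fall outside the cutoffs; all 11 retained. Mean = 4378/11 = 398.000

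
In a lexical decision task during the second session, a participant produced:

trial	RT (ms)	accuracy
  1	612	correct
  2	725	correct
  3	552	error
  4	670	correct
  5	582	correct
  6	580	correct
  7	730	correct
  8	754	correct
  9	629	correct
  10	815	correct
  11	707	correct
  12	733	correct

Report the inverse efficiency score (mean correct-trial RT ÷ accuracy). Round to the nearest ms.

Correct trials (n=11): 612, 725, 670, 582, 580, 730, 754, 629, 815, 707, 733
Mean correct RT = 7537/11 = 685.1818 ms
Proportion correct = 11/12
IES = 685.1818 / (11/12) = 747.471 ms

747 ms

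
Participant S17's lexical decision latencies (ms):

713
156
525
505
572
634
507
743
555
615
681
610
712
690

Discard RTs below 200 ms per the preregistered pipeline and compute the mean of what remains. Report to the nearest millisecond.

Excluded: 156
Retained (n=13): Σ = 8062
Mean = 8062/13 = 620.1538

620 ms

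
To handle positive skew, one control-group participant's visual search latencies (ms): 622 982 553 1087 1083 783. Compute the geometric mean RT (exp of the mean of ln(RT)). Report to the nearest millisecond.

823 ms

ln(RT): 6.4329, 6.8896, 6.3154, 6.9912, 6.9875, 6.6631
Mean ln(RT) = 40.2797/6 = 6.71328
Geometric mean = exp(6.71328) = 823.27 ms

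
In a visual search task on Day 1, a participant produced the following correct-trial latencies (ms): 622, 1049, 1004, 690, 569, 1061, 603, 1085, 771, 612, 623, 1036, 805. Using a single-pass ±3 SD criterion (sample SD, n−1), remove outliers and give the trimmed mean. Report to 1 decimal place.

810.0 ms

n = 13, ΣRT = 10530, M = 810.000
Σ(x−M)² = 510852.00; s = √(510852.00/12) = 206.327
Cutoffs: 810.000 ± 3·206.327 → [191.0, 1429.0]
No RTs fall outside the cutoffs; all 13 retained. Mean = 10530/13 = 810.000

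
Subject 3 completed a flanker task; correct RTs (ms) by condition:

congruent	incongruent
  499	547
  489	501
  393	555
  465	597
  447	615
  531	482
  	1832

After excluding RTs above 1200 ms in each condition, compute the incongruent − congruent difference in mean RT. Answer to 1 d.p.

78.8 ms

incongruent: exclude 1832
M(congruent) = 2824/6 = 470.667
M(incongruent) = 3297/6 = 549.500
Difference = 549.500 − 470.667 = 78.833 ms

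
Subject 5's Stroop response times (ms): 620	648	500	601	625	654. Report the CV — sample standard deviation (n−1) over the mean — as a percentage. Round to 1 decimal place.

9.3%

n = 6, Σ = 3648, M = 608.0000
Σ(x−M)² = 15862.000; s = √(15862.000/5) = 56.3241
CV = 56.3241 / 608.0000 = 0.09264 = 9.264%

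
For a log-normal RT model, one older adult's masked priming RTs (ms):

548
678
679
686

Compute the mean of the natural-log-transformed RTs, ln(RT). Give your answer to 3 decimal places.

6.469

ln(RT): 6.3063, 6.5191, 6.5206, 6.5309
Σ ln(RT) = 25.8769
Mean = 25.8769/4 = 6.46923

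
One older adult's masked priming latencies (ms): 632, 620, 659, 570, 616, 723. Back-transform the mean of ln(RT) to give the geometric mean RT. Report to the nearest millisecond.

ln(RT): 6.4489, 6.4297, 6.4907, 6.3456, 6.4232, 6.5834
Mean ln(RT) = 38.7216/6 = 6.45360
Geometric mean = exp(6.45360) = 634.99 ms

635 ms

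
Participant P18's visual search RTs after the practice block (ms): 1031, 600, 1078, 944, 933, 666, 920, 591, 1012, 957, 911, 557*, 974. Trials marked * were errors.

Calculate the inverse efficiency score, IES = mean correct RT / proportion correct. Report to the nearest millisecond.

Correct trials (n=12): 1031, 600, 1078, 944, 933, 666, 920, 591, 1012, 957, 911, 974
Mean correct RT = 10617/12 = 884.7500 ms
Proportion correct = 12/13
IES = 884.7500 / (12/13) = 958.479 ms

958 ms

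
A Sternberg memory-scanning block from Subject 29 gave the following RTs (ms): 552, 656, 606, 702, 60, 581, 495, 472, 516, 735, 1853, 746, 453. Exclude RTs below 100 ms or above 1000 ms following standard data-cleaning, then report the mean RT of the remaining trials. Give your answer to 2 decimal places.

592.18 ms

Excluded: 60, 1853
Retained (n=11): Σ = 6514
Mean = 6514/11 = 592.1818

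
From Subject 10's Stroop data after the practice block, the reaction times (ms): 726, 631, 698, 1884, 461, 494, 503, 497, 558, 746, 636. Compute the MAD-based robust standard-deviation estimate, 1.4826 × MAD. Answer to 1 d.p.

170.5 ms

Sorted: 461, 494, 497, 503, 558, 631, 636, 698, 726, 746, 1884 → median = 631
|x − 631| sorted: 0, 5, 67, 73, 95, 115, 128, 134, 137, 170, 1253 → MAD = 115
Robust SD ≈ 1.4826 × 115 = 170.499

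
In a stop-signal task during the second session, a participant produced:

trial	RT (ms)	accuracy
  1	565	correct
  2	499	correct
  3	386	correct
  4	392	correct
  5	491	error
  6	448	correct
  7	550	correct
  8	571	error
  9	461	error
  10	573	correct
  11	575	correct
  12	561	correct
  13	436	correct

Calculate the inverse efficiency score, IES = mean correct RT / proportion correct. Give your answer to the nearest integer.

648 ms

Correct trials (n=10): 565, 499, 386, 392, 448, 550, 573, 575, 561, 436
Mean correct RT = 4985/10 = 498.5000 ms
Proportion correct = 10/13
IES = 498.5000 / (10/13) = 648.050 ms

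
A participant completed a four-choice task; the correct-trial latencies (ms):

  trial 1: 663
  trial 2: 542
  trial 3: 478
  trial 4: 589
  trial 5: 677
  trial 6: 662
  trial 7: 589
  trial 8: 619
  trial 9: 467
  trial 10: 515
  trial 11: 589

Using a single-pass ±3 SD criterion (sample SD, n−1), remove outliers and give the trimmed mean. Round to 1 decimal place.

580.9 ms

n = 11, ΣRT = 6390, M = 580.909
Σ(x−M)² = 53618.91; s = √(53618.91/10) = 73.225
Cutoffs: 580.909 ± 3·73.225 → [361.2, 800.6]
No RTs fall outside the cutoffs; all 11 retained. Mean = 6390/11 = 580.909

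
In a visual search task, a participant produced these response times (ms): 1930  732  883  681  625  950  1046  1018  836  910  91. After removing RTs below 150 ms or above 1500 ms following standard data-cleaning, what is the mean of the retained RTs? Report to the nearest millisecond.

Excluded: 91, 1930
Retained (n=9): Σ = 7681
Mean = 7681/9 = 853.4444

853 ms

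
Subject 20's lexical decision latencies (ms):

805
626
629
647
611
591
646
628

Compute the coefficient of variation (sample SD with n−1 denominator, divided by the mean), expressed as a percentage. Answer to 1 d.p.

10.2%

n = 8, Σ = 5183, M = 647.8750
Σ(x−M)² = 30516.875; s = √(30516.875/7) = 66.0269
CV = 66.0269 / 647.8750 = 0.10191 = 10.191%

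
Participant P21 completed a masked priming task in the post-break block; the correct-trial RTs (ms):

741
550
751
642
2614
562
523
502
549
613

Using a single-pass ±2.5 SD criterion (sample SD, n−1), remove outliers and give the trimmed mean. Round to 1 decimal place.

n = 10, ΣRT = 8047, M = 804.700
Σ(x−M)² = 3703868.10; s = √(3703868.10/9) = 641.515
Cutoffs: 804.700 ± 2.5·641.515 → [-799.1, 2408.5]
Outside: 2614 → excluded.
Retained (n=9): Σ = 5433, mean = 5433/9 = 603.667

603.7 ms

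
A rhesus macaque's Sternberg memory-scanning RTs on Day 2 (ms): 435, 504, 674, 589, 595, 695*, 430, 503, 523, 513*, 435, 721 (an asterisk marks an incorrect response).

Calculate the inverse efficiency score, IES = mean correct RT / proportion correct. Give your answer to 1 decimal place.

649.1 ms

Correct trials (n=10): 435, 504, 674, 589, 595, 430, 503, 523, 435, 721
Mean correct RT = 5409/10 = 540.9000 ms
Proportion correct = 10/12
IES = 540.9000 / (10/12) = 649.080 ms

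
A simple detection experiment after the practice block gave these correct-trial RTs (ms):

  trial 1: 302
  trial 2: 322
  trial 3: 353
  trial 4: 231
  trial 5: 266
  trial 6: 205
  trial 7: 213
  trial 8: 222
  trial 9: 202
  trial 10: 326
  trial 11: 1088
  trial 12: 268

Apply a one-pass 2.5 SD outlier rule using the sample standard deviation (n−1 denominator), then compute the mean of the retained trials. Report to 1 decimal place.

n = 12, ΣRT = 3998, M = 333.167
Σ(x−M)² = 650939.67; s = √(650939.67/11) = 243.262
Cutoffs: 333.167 ± 2.5·243.262 → [-275.0, 941.3]
Outside: 1088 → excluded.
Retained (n=11): Σ = 2910, mean = 2910/11 = 264.545

264.5 ms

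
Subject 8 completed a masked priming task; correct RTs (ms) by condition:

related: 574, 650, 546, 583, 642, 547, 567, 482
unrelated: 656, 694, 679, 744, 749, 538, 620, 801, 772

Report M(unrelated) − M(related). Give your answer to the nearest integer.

M(related) = 4591/8 = 573.875
M(unrelated) = 6253/9 = 694.778
Difference = 694.778 − 573.875 = 120.903 ms

121 ms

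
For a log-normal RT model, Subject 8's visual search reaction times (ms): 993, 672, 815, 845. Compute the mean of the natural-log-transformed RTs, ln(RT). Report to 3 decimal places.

6.713

ln(RT): 6.9007, 6.5103, 6.7032, 6.7393
Σ ln(RT) = 26.8535
Mean = 26.8535/4 = 6.71338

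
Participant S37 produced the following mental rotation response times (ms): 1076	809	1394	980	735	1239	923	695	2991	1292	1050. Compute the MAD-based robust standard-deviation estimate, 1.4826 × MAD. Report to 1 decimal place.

Sorted: 695, 735, 809, 923, 980, 1050, 1076, 1239, 1292, 1394, 2991 → median = 1050
|x − 1050| sorted: 0, 26, 70, 127, 189, 241, 242, 315, 344, 355, 1941 → MAD = 241
Robust SD ≈ 1.4826 × 241 = 357.307

357.3 ms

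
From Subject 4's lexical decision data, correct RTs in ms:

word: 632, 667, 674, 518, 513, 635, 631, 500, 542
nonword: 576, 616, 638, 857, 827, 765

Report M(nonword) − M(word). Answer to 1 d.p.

122.9 ms

M(word) = 5312/9 = 590.222
M(nonword) = 4279/6 = 713.167
Difference = 713.167 − 590.222 = 122.944 ms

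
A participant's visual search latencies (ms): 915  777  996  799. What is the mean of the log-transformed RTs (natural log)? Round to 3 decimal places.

ln(RT): 6.8189, 6.6554, 6.9037, 6.6834
Σ ln(RT) = 27.0615
Mean = 27.0615/4 = 6.76537

6.765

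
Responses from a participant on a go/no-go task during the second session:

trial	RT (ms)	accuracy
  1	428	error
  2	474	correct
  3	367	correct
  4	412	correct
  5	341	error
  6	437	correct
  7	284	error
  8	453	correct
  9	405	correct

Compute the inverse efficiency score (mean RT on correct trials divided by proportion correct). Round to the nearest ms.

Correct trials (n=6): 474, 367, 412, 437, 453, 405
Mean correct RT = 2548/6 = 424.6667 ms
Proportion correct = 6/9
IES = 424.6667 / (6/9) = 637.000 ms

637 ms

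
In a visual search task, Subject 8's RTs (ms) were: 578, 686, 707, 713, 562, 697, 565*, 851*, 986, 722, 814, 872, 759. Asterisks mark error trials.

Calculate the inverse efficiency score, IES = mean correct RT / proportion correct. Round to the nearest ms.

870 ms

Correct trials (n=11): 578, 686, 707, 713, 562, 697, 986, 722, 814, 872, 759
Mean correct RT = 8096/11 = 736.0000 ms
Proportion correct = 11/13
IES = 736.0000 / (11/13) = 869.818 ms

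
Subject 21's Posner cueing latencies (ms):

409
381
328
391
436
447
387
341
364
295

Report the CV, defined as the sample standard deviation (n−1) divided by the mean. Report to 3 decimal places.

0.126

n = 10, Σ = 3779, M = 377.9000
Σ(x−M)² = 20298.900; s = √(20298.900/9) = 47.4914
CV = 47.4914 / 377.9000 = 0.12567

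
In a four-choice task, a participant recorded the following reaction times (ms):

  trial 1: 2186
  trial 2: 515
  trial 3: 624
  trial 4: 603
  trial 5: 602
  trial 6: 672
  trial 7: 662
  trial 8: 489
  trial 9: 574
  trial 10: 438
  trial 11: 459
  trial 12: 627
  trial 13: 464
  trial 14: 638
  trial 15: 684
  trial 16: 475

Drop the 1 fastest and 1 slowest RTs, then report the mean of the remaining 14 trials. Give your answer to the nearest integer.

Sorted: 438, 459, 464, 475, 489, 515, 574, 602, 603, 624, 627, 638, 662, 672, 684, 2186
Drop lowest 1 (438) and highest 1 (2186)
Remaining (n=14): Σ = 8088, mean = 8088/14 = 577.714

578 ms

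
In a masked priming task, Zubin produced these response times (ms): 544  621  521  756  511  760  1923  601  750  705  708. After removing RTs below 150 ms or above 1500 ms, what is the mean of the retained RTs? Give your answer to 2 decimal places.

647.70 ms

Excluded: 1923
Retained (n=10): Σ = 6477
Mean = 6477/10 = 647.7000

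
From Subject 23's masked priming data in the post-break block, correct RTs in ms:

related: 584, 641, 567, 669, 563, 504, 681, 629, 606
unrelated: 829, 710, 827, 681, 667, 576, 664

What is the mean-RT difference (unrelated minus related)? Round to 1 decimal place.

102.8 ms

M(related) = 5444/9 = 604.889
M(unrelated) = 4954/7 = 707.714
Difference = 707.714 − 604.889 = 102.825 ms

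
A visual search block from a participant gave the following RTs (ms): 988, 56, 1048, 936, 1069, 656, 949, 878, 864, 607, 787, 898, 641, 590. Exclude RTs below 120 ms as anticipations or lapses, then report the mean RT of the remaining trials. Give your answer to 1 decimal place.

Excluded: 56
Retained (n=13): Σ = 10911
Mean = 10911/13 = 839.3077

839.3 ms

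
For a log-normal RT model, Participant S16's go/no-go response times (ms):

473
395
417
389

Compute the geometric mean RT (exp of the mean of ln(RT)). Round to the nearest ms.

417 ms

ln(RT): 6.1591, 5.9789, 6.0331, 5.9636
Mean ln(RT) = 24.1346/4 = 6.03366
Geometric mean = exp(6.03366) = 417.24 ms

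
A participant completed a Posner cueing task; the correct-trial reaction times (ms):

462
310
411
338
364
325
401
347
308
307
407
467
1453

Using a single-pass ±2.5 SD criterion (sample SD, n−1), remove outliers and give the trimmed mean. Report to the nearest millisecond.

371 ms

n = 13, ΣRT = 5900, M = 453.846
Σ(x−M)² = 1118407.69; s = √(1118407.69/12) = 305.288
Cutoffs: 453.846 ± 2.5·305.288 → [-309.4, 1217.1]
Outside: 1453 → excluded.
Retained (n=12): Σ = 4447, mean = 4447/12 = 370.583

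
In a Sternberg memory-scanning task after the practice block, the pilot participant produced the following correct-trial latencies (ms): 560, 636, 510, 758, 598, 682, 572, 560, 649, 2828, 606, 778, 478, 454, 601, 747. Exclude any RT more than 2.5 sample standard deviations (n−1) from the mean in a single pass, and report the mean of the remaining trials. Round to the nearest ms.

n = 16, ΣRT = 12017, M = 751.062
Σ(x−M)² = 4735868.94; s = √(4735868.94/15) = 561.894
Cutoffs: 751.062 ± 2.5·561.894 → [-653.7, 2155.8]
Outside: 2828 → excluded.
Retained (n=15): Σ = 9189, mean = 9189/15 = 612.600

613 ms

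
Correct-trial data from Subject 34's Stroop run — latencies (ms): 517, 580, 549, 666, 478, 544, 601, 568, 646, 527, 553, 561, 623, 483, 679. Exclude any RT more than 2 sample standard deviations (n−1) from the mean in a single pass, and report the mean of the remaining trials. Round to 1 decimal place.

571.7 ms

n = 15, ΣRT = 8575, M = 571.667
Σ(x−M)² = 52883.33; s = √(52883.33/14) = 61.460
Cutoffs: 571.667 ± 2·61.460 → [448.7, 694.6]
No RTs fall outside the cutoffs; all 15 retained. Mean = 8575/15 = 571.667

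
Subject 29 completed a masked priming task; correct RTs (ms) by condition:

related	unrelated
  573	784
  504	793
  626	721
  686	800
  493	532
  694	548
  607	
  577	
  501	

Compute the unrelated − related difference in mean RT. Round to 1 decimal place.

111.8 ms

M(related) = 5261/9 = 584.556
M(unrelated) = 4178/6 = 696.333
Difference = 696.333 − 584.556 = 111.778 ms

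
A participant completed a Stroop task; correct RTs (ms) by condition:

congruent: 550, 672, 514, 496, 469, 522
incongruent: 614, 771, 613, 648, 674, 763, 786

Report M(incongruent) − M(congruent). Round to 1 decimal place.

158.4 ms

M(congruent) = 3223/6 = 537.167
M(incongruent) = 4869/7 = 695.571
Difference = 695.571 − 537.167 = 158.405 ms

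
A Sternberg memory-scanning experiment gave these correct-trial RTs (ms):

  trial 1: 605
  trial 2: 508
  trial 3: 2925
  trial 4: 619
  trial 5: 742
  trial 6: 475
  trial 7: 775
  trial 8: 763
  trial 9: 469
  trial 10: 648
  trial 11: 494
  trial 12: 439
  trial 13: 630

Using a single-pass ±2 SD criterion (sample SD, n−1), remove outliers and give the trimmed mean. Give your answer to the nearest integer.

597 ms

n = 13, ΣRT = 10092, M = 776.308
Σ(x−M)² = 5160882.77; s = √(5160882.77/12) = 655.800
Cutoffs: 776.308 ± 2·655.800 → [-535.3, 2087.9]
Outside: 2925 → excluded.
Retained (n=12): Σ = 7167, mean = 7167/12 = 597.250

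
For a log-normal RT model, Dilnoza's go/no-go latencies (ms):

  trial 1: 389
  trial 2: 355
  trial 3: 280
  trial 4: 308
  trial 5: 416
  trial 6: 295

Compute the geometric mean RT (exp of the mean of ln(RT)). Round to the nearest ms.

337 ms

ln(RT): 5.9636, 5.8721, 5.6348, 5.7301, 6.0307, 5.6870
Mean ln(RT) = 34.9182/6 = 5.81971
Geometric mean = exp(5.81971) = 336.87 ms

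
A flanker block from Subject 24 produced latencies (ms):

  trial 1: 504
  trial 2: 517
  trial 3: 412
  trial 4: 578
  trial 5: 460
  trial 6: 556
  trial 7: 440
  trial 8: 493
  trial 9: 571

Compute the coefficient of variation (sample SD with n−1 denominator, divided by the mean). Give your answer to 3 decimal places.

n = 9, Σ = 4531, M = 503.4444
Σ(x−M)² = 27452.222; s = √(27452.222/8) = 58.5792
CV = 58.5792 / 503.4444 = 0.11636

0.116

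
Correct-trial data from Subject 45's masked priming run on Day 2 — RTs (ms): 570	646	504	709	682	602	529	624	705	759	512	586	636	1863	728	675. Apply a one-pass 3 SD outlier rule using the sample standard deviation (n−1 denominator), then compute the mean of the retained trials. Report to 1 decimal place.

n = 16, ΣRT = 11330, M = 708.125
Σ(x−M)² = 1512121.75; s = √(1512121.75/15) = 317.503
Cutoffs: 708.125 ± 3·317.503 → [-244.4, 1660.6]
Outside: 1863 → excluded.
Retained (n=15): Σ = 9467, mean = 9467/15 = 631.133

631.1 ms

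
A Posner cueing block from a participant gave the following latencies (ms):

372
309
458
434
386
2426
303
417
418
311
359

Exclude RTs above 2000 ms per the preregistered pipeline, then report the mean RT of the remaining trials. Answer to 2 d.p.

Excluded: 2426
Retained (n=10): Σ = 3767
Mean = 3767/10 = 376.7000

376.70 ms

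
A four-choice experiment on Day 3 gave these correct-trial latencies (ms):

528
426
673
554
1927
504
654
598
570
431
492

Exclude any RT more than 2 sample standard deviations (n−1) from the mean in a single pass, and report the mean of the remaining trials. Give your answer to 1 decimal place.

543.0 ms

n = 11, ΣRT = 7357, M = 668.818
Σ(x−M)² = 1804999.64; s = √(1804999.64/10) = 424.853
Cutoffs: 668.818 ± 2·424.853 → [-180.9, 1518.5]
Outside: 1927 → excluded.
Retained (n=10): Σ = 5430, mean = 5430/10 = 543.000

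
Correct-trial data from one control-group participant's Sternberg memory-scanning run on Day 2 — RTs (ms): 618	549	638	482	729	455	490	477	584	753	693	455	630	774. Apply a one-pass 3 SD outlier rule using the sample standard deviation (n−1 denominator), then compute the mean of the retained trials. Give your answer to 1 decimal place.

n = 14, ΣRT = 8327, M = 594.786
Σ(x−M)² = 167322.36; s = √(167322.36/13) = 113.450
Cutoffs: 594.786 ± 3·113.450 → [254.4, 935.1]
No RTs fall outside the cutoffs; all 14 retained. Mean = 8327/14 = 594.786

594.8 ms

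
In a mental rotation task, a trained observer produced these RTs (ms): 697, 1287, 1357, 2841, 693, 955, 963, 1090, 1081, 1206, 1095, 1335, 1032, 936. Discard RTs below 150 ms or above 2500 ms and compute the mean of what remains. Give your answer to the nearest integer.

Excluded: 2841
Retained (n=13): Σ = 13727
Mean = 13727/13 = 1055.9231

1056 ms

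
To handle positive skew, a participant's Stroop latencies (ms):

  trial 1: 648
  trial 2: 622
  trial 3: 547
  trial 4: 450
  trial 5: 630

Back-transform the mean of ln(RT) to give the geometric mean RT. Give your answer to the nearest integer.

ln(RT): 6.4739, 6.4329, 6.3044, 6.1092, 6.4457
Mean ln(RT) = 31.7662/5 = 6.35325
Geometric mean = exp(6.35325) = 574.36 ms

574 ms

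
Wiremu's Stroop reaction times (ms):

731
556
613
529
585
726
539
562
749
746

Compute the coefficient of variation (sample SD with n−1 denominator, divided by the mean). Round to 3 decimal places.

0.147

n = 10, Σ = 6336, M = 633.6000
Σ(x−M)² = 77800.400; s = √(77800.400/9) = 92.9757
CV = 92.9757 / 633.6000 = 0.14674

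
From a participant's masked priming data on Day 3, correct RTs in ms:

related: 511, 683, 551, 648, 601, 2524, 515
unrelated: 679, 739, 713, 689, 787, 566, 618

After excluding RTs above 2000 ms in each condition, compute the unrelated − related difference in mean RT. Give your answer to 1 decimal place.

99.6 ms

related: exclude 2524
M(related) = 3509/6 = 584.833
M(unrelated) = 4791/7 = 684.429
Difference = 684.429 − 584.833 = 99.595 ms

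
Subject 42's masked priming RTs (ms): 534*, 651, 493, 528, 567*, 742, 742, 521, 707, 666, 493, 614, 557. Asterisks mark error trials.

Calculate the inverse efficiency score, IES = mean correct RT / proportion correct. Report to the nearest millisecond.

Correct trials (n=11): 651, 493, 528, 742, 742, 521, 707, 666, 493, 614, 557
Mean correct RT = 6714/11 = 610.3636 ms
Proportion correct = 11/13
IES = 610.3636 / (11/13) = 721.339 ms

721 ms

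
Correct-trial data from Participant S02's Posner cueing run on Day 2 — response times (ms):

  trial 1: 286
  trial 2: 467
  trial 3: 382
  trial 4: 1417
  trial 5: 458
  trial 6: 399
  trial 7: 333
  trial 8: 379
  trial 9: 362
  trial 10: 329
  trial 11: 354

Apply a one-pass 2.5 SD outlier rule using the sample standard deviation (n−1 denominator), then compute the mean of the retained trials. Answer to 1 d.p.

n = 11, ΣRT = 5166, M = 469.636
Σ(x−M)² = 1015652.55; s = √(1015652.55/10) = 318.693
Cutoffs: 469.636 ± 2.5·318.693 → [-327.1, 1266.4]
Outside: 1417 → excluded.
Retained (n=10): Σ = 3749, mean = 3749/10 = 374.900

374.9 ms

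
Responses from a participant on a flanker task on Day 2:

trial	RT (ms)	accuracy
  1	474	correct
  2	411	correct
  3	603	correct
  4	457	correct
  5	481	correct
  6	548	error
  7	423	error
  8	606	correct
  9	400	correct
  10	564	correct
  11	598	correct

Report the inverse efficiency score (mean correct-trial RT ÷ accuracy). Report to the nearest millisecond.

Correct trials (n=9): 474, 411, 603, 457, 481, 606, 400, 564, 598
Mean correct RT = 4594/9 = 510.4444 ms
Proportion correct = 9/11
IES = 510.4444 / (9/11) = 623.877 ms

624 ms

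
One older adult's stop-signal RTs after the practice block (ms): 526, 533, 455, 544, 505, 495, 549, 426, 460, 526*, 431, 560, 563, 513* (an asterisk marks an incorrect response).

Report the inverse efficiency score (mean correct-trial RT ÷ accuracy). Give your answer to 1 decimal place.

587.9 ms

Correct trials (n=12): 526, 533, 455, 544, 505, 495, 549, 426, 460, 431, 560, 563
Mean correct RT = 6047/12 = 503.9167 ms
Proportion correct = 12/14
IES = 503.9167 / (12/14) = 587.903 ms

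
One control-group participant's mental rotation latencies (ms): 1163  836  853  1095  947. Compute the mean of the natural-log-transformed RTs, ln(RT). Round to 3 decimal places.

ln(RT): 7.0588, 6.7286, 6.7488, 6.9985, 6.8533
Σ ln(RT) = 34.3880
Mean = 34.3880/5 = 6.87759

6.878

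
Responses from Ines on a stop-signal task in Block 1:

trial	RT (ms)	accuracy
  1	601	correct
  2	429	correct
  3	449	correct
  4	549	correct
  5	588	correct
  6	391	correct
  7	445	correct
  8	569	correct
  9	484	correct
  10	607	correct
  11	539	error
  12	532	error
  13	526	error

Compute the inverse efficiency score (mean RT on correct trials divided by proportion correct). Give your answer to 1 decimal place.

Correct trials (n=10): 601, 429, 449, 549, 588, 391, 445, 569, 484, 607
Mean correct RT = 5112/10 = 511.2000 ms
Proportion correct = 10/13
IES = 511.2000 / (10/13) = 664.560 ms

664.6 ms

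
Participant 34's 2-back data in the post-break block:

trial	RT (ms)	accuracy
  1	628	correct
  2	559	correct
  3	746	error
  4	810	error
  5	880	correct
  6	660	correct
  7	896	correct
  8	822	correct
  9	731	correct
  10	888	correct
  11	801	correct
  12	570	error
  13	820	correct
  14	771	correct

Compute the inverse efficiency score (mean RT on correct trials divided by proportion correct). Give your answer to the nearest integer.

Correct trials (n=11): 628, 559, 880, 660, 896, 822, 731, 888, 801, 820, 771
Mean correct RT = 8456/11 = 768.7273 ms
Proportion correct = 11/14
IES = 768.7273 / (11/14) = 978.380 ms

978 ms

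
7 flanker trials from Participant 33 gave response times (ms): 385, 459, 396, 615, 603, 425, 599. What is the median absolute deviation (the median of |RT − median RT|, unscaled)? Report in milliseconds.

Sorted: 385, 396, 425, 459, 599, 603, 615 → median = 459
|x − 459|: 74, 0, 63, 156, 144, 34, 140
Sorted deviations: 0, 34, 63, 74, 140, 144, 156 → MAD = 74

74 ms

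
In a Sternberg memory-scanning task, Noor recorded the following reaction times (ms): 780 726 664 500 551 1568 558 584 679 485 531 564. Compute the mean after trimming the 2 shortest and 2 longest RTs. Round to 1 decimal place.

607.1 ms

Sorted: 485, 500, 531, 551, 558, 564, 584, 664, 679, 726, 780, 1568
Drop lowest 2 (485, 500) and highest 2 (780, 1568)
Remaining (n=8): Σ = 4857, mean = 4857/8 = 607.125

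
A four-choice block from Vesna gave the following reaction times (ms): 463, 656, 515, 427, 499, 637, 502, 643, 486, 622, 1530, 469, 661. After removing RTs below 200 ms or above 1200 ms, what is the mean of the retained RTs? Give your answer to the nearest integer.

548 ms

Excluded: 1530
Retained (n=12): Σ = 6580
Mean = 6580/12 = 548.3333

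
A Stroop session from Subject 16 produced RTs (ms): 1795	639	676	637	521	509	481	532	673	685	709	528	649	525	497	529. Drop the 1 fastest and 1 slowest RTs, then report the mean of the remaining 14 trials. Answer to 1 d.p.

Sorted: 481, 497, 509, 521, 525, 528, 529, 532, 637, 639, 649, 673, 676, 685, 709, 1795
Drop lowest 1 (481) and highest 1 (1795)
Remaining (n=14): Σ = 8309, mean = 8309/14 = 593.500

593.5 ms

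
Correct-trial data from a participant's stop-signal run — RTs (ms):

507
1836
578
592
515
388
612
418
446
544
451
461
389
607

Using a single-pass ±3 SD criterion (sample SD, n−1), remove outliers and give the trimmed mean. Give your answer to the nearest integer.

n = 14, ΣRT = 8344, M = 596.000
Σ(x−M)² = 1735050.00; s = √(1735050.00/13) = 365.329
Cutoffs: 596.000 ± 3·365.329 → [-500.0, 1692.0]
Outside: 1836 → excluded.
Retained (n=13): Σ = 6508, mean = 6508/13 = 500.615

501 ms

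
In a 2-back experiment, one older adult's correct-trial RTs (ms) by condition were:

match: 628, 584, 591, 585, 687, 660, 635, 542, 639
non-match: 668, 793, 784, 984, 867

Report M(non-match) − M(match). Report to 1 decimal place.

202.4 ms

M(match) = 5551/9 = 616.778
M(non-match) = 4096/5 = 819.200
Difference = 819.200 − 616.778 = 202.422 ms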